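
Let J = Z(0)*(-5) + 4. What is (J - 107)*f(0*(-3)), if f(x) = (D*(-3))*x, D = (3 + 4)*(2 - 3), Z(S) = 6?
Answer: 0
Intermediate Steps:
D = -7 (D = 7*(-1) = -7)
f(x) = 21*x (f(x) = (-7*(-3))*x = 21*x)
J = -26 (J = 6*(-5) + 4 = -30 + 4 = -26)
(J - 107)*f(0*(-3)) = (-26 - 107)*(21*(0*(-3))) = -2793*0 = -133*0 = 0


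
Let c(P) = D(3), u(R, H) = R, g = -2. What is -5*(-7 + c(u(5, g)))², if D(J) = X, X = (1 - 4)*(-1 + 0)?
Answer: -80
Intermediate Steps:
X = 3 (X = -3*(-1) = 3)
D(J) = 3
c(P) = 3
-5*(-7 + c(u(5, g)))² = -5*(-7 + 3)² = -5*(-4)² = -5*16 = -80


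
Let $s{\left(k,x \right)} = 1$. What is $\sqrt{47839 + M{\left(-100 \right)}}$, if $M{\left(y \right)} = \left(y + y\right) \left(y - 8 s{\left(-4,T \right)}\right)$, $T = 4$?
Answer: $\sqrt{69439} \approx 263.51$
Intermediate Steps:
$M{\left(y \right)} = 2 y \left(-8 + y\right)$ ($M{\left(y \right)} = \left(y + y\right) \left(y - 8\right) = 2 y \left(y - 8\right) = 2 y \left(-8 + y\right)$)
$\sqrt{47839 + M{\left(-100 \right)}} = \sqrt{47839 + 2 \left(-100\right) \left(-8 - 100\right)} = \sqrt{47839 + 2 \left(-100\right) \left(-108\right)} = \sqrt{47839 + 21600} = \sqrt{69439}$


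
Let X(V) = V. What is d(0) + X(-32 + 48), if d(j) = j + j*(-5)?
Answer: 16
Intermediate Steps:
d(j) = -4*j (d(j) = j - 5*j = -4*j)
d(0) + X(-32 + 48) = -4*0 + (-32 + 48) = 0 + 16 = 16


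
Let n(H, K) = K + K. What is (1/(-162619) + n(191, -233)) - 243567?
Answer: -39684402428/162619 ≈ -2.4403e+5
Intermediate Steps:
n(H, K) = 2*K
(1/(-162619) + n(191, -233)) - 243567 = (1/(-162619) + 2*(-233)) - 243567 = (-1/162619 - 466) - 243567 = -75780455/162619 - 243567 = -39684402428/162619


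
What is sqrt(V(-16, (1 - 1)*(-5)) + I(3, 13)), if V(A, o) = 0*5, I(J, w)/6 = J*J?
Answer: 3*sqrt(6) ≈ 7.3485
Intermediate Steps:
I(J, w) = 6*J**2 (I(J, w) = 6*(J*J) = 6*J**2)
V(A, o) = 0
sqrt(V(-16, (1 - 1)*(-5)) + I(3, 13)) = sqrt(0 + 6*3**2) = sqrt(0 + 6*9) = sqrt(0 + 54) = sqrt(54) = 3*sqrt(6)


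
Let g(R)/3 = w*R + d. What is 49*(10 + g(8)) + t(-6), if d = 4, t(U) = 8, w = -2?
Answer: -1266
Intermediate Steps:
g(R) = 12 - 6*R (g(R) = 3*(-2*R + 4) = 3*(4 - 2*R) = 12 - 6*R)
49*(10 + g(8)) + t(-6) = 49*(10 + (12 - 6*8)) + 8 = 49*(10 + (12 - 48)) + 8 = 49*(10 - 36) + 8 = 49*(-26) + 8 = -1274 + 8 = -1266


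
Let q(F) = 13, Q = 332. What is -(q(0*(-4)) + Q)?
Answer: -345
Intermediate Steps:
-(q(0*(-4)) + Q) = -(13 + 332) = -1*345 = -345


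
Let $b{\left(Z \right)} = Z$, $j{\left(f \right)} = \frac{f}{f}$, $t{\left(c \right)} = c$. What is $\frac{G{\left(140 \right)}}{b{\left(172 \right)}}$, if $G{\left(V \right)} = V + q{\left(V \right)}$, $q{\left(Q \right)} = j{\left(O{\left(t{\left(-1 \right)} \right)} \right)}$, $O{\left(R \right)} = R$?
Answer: $\frac{141}{172} \approx 0.81977$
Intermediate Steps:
$j{\left(f \right)} = 1$
$q{\left(Q \right)} = 1$
$G{\left(V \right)} = 1 + V$ ($G{\left(V \right)} = V + 1 = 1 + V$)
$\frac{G{\left(140 \right)}}{b{\left(172 \right)}} = \frac{1 + 140}{172} = 141 \cdot \frac{1}{172} = \frac{141}{172}$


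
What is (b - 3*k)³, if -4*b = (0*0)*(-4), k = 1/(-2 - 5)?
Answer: 27/343 ≈ 0.078717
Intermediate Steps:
k = -⅐ (k = 1/(-7) = -⅐ ≈ -0.14286)
b = 0 (b = -0*0*(-4)/4 = -0*(-4) = -¼*0 = 0)
(b - 3*k)³ = (0 - 3*(-⅐))³ = (0 + 3/7)³ = (3/7)³ = 27/343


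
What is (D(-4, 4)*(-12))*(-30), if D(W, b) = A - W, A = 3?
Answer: 2520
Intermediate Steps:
D(W, b) = 3 - W
(D(-4, 4)*(-12))*(-30) = ((3 - 1*(-4))*(-12))*(-30) = ((3 + 4)*(-12))*(-30) = (7*(-12))*(-30) = -84*(-30) = 2520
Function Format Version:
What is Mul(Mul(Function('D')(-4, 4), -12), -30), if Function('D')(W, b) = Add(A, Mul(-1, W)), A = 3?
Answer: 2520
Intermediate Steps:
Function('D')(W, b) = Add(3, Mul(-1, W))
Mul(Mul(Function('D')(-4, 4), -12), -30) = Mul(Mul(Add(3, Mul(-1, -4)), -12), -30) = Mul(Mul(Add(3, 4), -12), -30) = Mul(Mul(7, -12), -30) = Mul(-84, -30) = 2520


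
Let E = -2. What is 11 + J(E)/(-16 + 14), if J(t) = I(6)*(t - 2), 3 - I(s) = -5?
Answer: 27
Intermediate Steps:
I(s) = 8 (I(s) = 3 - 1*(-5) = 3 + 5 = 8)
J(t) = -16 + 8*t (J(t) = 8*(t - 2) = 8*(-2 + t) = -16 + 8*t)
11 + J(E)/(-16 + 14) = 11 + (-16 + 8*(-2))/(-16 + 14) = 11 + (-16 - 16)/(-2) = 11 - 32*(-½) = 11 + 16 = 27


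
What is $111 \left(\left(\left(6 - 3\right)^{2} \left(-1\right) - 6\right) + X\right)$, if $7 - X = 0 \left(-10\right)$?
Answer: $-888$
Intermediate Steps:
$X = 7$ ($X = 7 - 0 \left(-10\right) = 7 - 0 = 7 + 0 = 7$)
$111 \left(\left(\left(6 - 3\right)^{2} \left(-1\right) - 6\right) + X\right) = 111 \left(\left(\left(6 - 3\right)^{2} \left(-1\right) - 6\right) + 7\right) = 111 \left(\left(3^{2} \left(-1\right) - 6\right) + 7\right) = 111 \left(\left(9 \left(-1\right) - 6\right) + 7\right) = 111 \left(\left(-9 - 6\right) + 7\right) = 111 \left(-15 + 7\right) = 111 \left(-8\right) = -888$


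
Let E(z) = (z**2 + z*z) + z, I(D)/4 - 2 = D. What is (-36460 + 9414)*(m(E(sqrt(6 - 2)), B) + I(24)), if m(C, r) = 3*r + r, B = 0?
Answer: -2812784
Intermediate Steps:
I(D) = 8 + 4*D
E(z) = z + 2*z**2 (E(z) = (z**2 + z**2) + z = 2*z**2 + z = z + 2*z**2)
m(C, r) = 4*r
(-36460 + 9414)*(m(E(sqrt(6 - 2)), B) + I(24)) = (-36460 + 9414)*(4*0 + (8 + 4*24)) = -27046*(0 + (8 + 96)) = -27046*(0 + 104) = -27046*104 = -2812784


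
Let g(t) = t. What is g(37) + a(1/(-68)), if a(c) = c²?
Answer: 171089/4624 ≈ 37.000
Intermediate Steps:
g(37) + a(1/(-68)) = 37 + (1/(-68))² = 37 + (-1/68)² = 37 + 1/4624 = 171089/4624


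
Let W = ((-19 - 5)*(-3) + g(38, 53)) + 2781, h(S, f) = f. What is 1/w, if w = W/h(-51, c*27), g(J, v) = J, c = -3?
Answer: -81/2891 ≈ -0.028018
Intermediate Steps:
W = 2891 (W = ((-19 - 5)*(-3) + 38) + 2781 = (-24*(-3) + 38) + 2781 = (72 + 38) + 2781 = 110 + 2781 = 2891)
w = -2891/81 (w = 2891/((-3*27)) = 2891/(-81) = 2891*(-1/81) = -2891/81 ≈ -35.691)
1/w = 1/(-2891/81) = -81/2891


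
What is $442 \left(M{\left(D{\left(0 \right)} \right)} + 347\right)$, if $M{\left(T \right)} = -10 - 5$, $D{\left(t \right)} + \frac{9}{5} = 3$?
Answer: $146744$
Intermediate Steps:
$D{\left(t \right)} = \frac{6}{5}$ ($D{\left(t \right)} = - \frac{9}{5} + 3 = \frac{6}{5}$)
$M{\left(T \right)} = -15$
$442 \left(M{\left(D{\left(0 \right)} \right)} + 347\right) = 442 \left(-15 + 347\right) = 442 \cdot 332 = 146744$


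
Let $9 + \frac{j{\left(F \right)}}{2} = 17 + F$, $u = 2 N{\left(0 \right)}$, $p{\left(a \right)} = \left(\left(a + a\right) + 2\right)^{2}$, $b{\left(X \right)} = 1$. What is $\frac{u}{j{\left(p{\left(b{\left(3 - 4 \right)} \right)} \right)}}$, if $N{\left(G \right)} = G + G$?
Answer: $0$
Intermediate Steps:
$N{\left(G \right)} = 2 G$
$p{\left(a \right)} = \left(2 + 2 a\right)^{2}$ ($p{\left(a \right)} = \left(2 a + 2\right)^{2} = \left(2 + 2 a\right)^{2}$)
$u = 0$ ($u = 2 \cdot 2 \cdot 0 = 2 \cdot 0 = 0$)
$j{\left(F \right)} = 16 + 2 F$ ($j{\left(F \right)} = -18 + 2 \left(17 + F\right) = -18 + \left(34 + 2 F\right) = 16 + 2 F$)
$\frac{u}{j{\left(p{\left(b{\left(3 - 4 \right)} \right)} \right)}} = \frac{0}{16 + 2 \cdot 4 \left(1 + 1\right)^{2}} = \frac{0}{16 + 2 \cdot 4 \cdot 2^{2}} = \frac{0}{16 + 2 \cdot 4 \cdot 4} = \frac{0}{16 + 2 \cdot 16} = \frac{0}{16 + 32} = \frac{0}{48} = 0 \cdot \frac{1}{48} = 0$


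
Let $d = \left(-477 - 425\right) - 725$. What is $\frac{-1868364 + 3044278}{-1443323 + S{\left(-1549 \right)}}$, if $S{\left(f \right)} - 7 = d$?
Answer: $- \frac{1175914}{1444943} \approx -0.81381$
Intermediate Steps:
$d = -1627$ ($d = \left(-477 - 425\right) - 725 = -902 - 725 = -1627$)
$S{\left(f \right)} = -1620$ ($S{\left(f \right)} = 7 - 1627 = -1620$)
$\frac{-1868364 + 3044278}{-1443323 + S{\left(-1549 \right)}} = \frac{-1868364 + 3044278}{-1443323 - 1620} = \frac{1175914}{-1444943} = 1175914 \left(- \frac{1}{1444943}\right) = - \frac{1175914}{1444943}$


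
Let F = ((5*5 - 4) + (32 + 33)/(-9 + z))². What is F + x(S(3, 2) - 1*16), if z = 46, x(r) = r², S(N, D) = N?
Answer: 940325/1369 ≈ 686.87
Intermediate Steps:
F = 708964/1369 (F = ((5*5 - 4) + (32 + 33)/(-9 + 46))² = ((25 - 4) + 65/37)² = (21 + 65*(1/37))² = (21 + 65/37)² = (842/37)² = 708964/1369 ≈ 517.87)
F + x(S(3, 2) - 1*16) = 708964/1369 + (3 - 1*16)² = 708964/1369 + (3 - 16)² = 708964/1369 + (-13)² = 708964/1369 + 169 = 940325/1369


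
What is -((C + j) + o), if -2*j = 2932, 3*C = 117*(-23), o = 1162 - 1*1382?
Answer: 2583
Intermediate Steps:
o = -220 (o = 1162 - 1382 = -220)
C = -897 (C = (117*(-23))/3 = (⅓)*(-2691) = -897)
j = -1466 (j = -½*2932 = -1466)
-((C + j) + o) = -((-897 - 1466) - 220) = -(-2363 - 220) = -1*(-2583) = 2583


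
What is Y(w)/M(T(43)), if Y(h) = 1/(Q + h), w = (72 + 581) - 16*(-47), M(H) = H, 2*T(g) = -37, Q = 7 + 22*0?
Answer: -1/26122 ≈ -3.8282e-5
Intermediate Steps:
Q = 7 (Q = 7 + 0 = 7)
T(g) = -37/2 (T(g) = (½)*(-37) = -37/2)
w = 1405 (w = 653 + 752 = 1405)
Y(h) = 1/(7 + h)
Y(w)/M(T(43)) = 1/((7 + 1405)*(-37/2)) = -2/37/1412 = (1/1412)*(-2/37) = -1/26122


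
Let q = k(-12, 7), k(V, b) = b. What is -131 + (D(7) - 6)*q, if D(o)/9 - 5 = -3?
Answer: -47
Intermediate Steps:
D(o) = 18 (D(o) = 45 + 9*(-3) = 45 - 27 = 18)
q = 7
-131 + (D(7) - 6)*q = -131 + (18 - 6)*7 = -131 + 12*7 = -131 + 84 = -47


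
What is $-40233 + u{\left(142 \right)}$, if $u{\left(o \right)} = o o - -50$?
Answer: $-20019$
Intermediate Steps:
$u{\left(o \right)} = 50 + o^{2}$ ($u{\left(o \right)} = o^{2} + 50 = 50 + o^{2}$)
$-40233 + u{\left(142 \right)} = -40233 + \left(50 + 142^{2}\right) = -40233 + \left(50 + 20164\right) = -40233 + 20214 = -20019$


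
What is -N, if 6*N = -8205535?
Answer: 8205535/6 ≈ 1.3676e+6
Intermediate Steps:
N = -8205535/6 (N = (1/6)*(-8205535) = -8205535/6 ≈ -1.3676e+6)
-N = -1*(-8205535/6) = 8205535/6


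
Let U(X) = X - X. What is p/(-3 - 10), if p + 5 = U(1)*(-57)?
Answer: 5/13 ≈ 0.38462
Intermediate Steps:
U(X) = 0
p = -5 (p = -5 + 0*(-57) = -5 + 0 = -5)
p/(-3 - 10) = -5/(-3 - 10) = -5/(-13) = -5*(-1/13) = 5/13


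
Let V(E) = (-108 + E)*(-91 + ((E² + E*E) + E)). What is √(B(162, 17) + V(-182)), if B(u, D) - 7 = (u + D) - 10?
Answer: I*√19132574 ≈ 4374.1*I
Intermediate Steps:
B(u, D) = -3 + D + u (B(u, D) = 7 + ((u + D) - 10) = 7 + ((D + u) - 10) = 7 + (-10 + D + u) = -3 + D + u)
V(E) = (-108 + E)*(-91 + E + 2*E²) (V(E) = (-108 + E)*(-91 + ((E² + E²) + E)) = (-108 + E)*(-91 + (2*E² + E)) = (-108 + E)*(-91 + (E + 2*E²)) = (-108 + E)*(-91 + E + 2*E²))
√(B(162, 17) + V(-182)) = √((-3 + 17 + 162) + (9828 - 215*(-182)² - 199*(-182) + 2*(-182)³)) = √(176 + (9828 - 215*33124 + 36218 + 2*(-6028568))) = √(176 + (9828 - 7121660 + 36218 - 12057136)) = √(176 - 19132750) = √(-19132574) = I*√19132574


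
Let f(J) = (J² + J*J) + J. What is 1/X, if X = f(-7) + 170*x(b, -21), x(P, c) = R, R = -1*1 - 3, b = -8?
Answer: -1/589 ≈ -0.0016978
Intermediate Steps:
f(J) = J + 2*J² (f(J) = (J² + J²) + J = 2*J² + J = J + 2*J²)
R = -4 (R = -1 - 3 = -4)
x(P, c) = -4
X = -589 (X = -7*(1 + 2*(-7)) + 170*(-4) = -7*(1 - 14) - 680 = -7*(-13) - 680 = 91 - 680 = -589)
1/X = 1/(-589) = -1/589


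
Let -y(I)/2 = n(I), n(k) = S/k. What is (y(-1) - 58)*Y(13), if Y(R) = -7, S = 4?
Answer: 350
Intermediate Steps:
n(k) = 4/k
y(I) = -8/I
(y(-1) - 58)*Y(13) = (-8/(-1) - 58)*(-7) = (-8*(-1) - 58)*(-7) = (8 - 58)*(-7) = -50*(-7) = 350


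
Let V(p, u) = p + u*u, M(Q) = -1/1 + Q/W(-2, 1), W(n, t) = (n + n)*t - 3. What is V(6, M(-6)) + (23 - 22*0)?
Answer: 1422/49 ≈ 29.020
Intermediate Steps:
W(n, t) = -3 + 2*n*t (W(n, t) = (2*n)*t - 3 = 2*n*t - 3 = -3 + 2*n*t)
M(Q) = -1 - Q/7 (M(Q) = -1/1 + Q/(-3 + 2*(-2)*1) = -1*1 + Q/(-3 - 4) = -1 + Q/(-7) = -1 + Q*(-⅐) = -1 - Q/7)
V(p, u) = p + u²
V(6, M(-6)) + (23 - 22*0) = (6 + (-1 - ⅐*(-6))²) + (23 - 22*0) = (6 + (-1 + 6/7)²) + (23 + 0) = (6 + (-⅐)²) + 23 = (6 + 1/49) + 23 = 295/49 + 23 = 1422/49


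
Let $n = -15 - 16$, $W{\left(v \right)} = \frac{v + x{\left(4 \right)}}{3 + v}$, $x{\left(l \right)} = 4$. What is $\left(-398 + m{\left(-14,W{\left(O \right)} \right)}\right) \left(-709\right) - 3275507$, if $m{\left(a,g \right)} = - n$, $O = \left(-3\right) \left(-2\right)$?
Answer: $-3015304$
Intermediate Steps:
$O = 6$
$W{\left(v \right)} = \frac{4 + v}{3 + v}$ ($W{\left(v \right)} = \frac{v + 4}{3 + v} = \frac{4 + v}{3 + v}$)
$n = -31$
$m{\left(a,g \right)} = 31$ ($m{\left(a,g \right)} = \left(-1\right) \left(-31\right) = 31$)
$\left(-398 + m{\left(-14,W{\left(O \right)} \right)}\right) \left(-709\right) - 3275507 = \left(-398 + 31\right) \left(-709\right) - 3275507 = \left(-367\right) \left(-709\right) - 3275507 = 260203 - 3275507 = -3015304$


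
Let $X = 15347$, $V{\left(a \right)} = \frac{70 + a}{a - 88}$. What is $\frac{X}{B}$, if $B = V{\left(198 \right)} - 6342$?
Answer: $- \frac{844085}{348676} \approx -2.4208$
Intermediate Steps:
$V{\left(a \right)} = \frac{70 + a}{-88 + a}$
$B = - \frac{348676}{55}$ ($B = \frac{70 + 198}{-88 + 198} - 6342 = \frac{1}{110} \cdot 268 - 6342 = \frac{134}{55} - 6342 = - \frac{348676}{55} \approx -6339.6$)
$\frac{X}{B} = \frac{15347}{- \frac{348676}{55}} = 15347 \left(- \frac{55}{348676}\right) = - \frac{844085}{348676}$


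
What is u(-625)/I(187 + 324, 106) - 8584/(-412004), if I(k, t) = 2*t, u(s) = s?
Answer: -63920673/21836212 ≈ -2.9273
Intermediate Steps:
u(-625)/I(187 + 324, 106) - 8584/(-412004) = -625/(2*106) - 8584/(-412004) = -625/212 - 8584*(-1/412004) = -625*1/212 + 2146/103001 = -625/212 + 2146/103001 = -63920673/21836212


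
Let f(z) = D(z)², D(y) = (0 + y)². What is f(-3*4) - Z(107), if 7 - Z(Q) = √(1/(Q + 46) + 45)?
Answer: 20729 + √117062/51 ≈ 20736.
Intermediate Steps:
D(y) = y²
Z(Q) = 7 - √(45 + 1/(46 + Q)) (Z(Q) = 7 - √(1/(Q + 46) + 45) = 7 - √(1/(46 + Q) + 45) = 7 - √(45 + 1/(46 + Q)))
f(z) = z⁴ (f(z) = (z²)² = z⁴)
f(-3*4) - Z(107) = (-3*4)⁴ - (7 - √((2071 + 45*107)/(46 + 107))) = (-12)⁴ - (7 - √((2071 + 4815)/153)) = 20736 - (7 - √((1/153)*6886)) = 20736 - (7 - √(6886/153)) = 20736 - (7 - √117062/51) = 20736 + (-7 + √117062/51) = 20729 + √117062/51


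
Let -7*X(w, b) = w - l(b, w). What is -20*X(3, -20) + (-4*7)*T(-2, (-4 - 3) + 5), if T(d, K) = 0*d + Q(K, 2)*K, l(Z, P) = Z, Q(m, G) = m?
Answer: -324/7 ≈ -46.286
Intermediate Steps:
X(w, b) = -w/7 + b/7 (X(w, b) = -(w - b)/7 = -w/7 + b/7)
T(d, K) = K² (T(d, K) = 0*d + K*K = 0 + K² = K²)
-20*X(3, -20) + (-4*7)*T(-2, (-4 - 3) + 5) = -20*(-⅐*3 + (⅐)*(-20)) + (-4*7)*((-4 - 3) + 5)² = -20*(-3/7 - 20/7) - 28*(-7 + 5)² = -20*(-23/7) - 28*(-2)² = 460/7 - 28*4 = 460/7 - 112 = -324/7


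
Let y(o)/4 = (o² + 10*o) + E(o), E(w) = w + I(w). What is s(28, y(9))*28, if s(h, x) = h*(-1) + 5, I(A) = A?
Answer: -644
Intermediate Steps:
E(w) = 2*w (E(w) = w + w = 2*w)
y(o) = 4*o² + 48*o (y(o) = 4*((o² + 10*o) + 2*o) = 4*(o² + 12*o) = 4*o² + 48*o)
s(h, x) = 5 - h (s(h, x) = -h + 5 = 5 - h)
s(28, y(9))*28 = (5 - 1*28)*28 = (5 - 28)*28 = -23*28 = -644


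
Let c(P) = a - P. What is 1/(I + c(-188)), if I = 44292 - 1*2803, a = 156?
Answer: 1/41833 ≈ 2.3905e-5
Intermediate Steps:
c(P) = 156 - P
I = 41489 (I = 44292 - 2803 = 41489)
1/(I + c(-188)) = 1/(41489 + (156 - 1*(-188))) = 1/(41489 + (156 + 188)) = 1/(41489 + 344) = 1/41833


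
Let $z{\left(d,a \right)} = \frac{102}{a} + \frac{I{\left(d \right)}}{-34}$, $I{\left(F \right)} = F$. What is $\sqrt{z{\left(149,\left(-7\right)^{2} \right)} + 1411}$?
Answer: $\frac{\sqrt{79794362}}{238} \approx 37.533$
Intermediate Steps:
$z{\left(d,a \right)} = \frac{102}{a} - \frac{d}{34}$ ($z{\left(d,a \right)} = \frac{102}{a} + \frac{d}{-34} = \frac{102}{a} + d \left(- \frac{1}{34}\right) = \frac{102}{a} - \frac{d}{34}$)
$\sqrt{z{\left(149,\left(-7\right)^{2} \right)} + 1411} = \sqrt{\left(\frac{102}{\left(-7\right)^{2}} - \frac{149}{34}\right) + 1411} = \sqrt{\left(\frac{102}{49} - \frac{149}{34}\right) + 1411} = \sqrt{- \frac{3833}{1666} + 1411} = \sqrt{\frac{2346893}{1666}} = \frac{\sqrt{79794362}}{238}$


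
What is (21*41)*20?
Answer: 17220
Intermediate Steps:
(21*41)*20 = 861*20 = 17220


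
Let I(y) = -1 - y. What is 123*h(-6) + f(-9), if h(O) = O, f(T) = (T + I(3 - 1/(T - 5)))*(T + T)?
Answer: -3519/7 ≈ -502.71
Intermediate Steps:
f(T) = 2*T*(-4 + T + 1/(-5 + T)) (f(T) = (T + (-1 - (3 - 1/(T - 5))))*(T + T) = (T + (-1 - (3 - 1/(-5 + T))))*(2*T) = (T + (-1 + (-3 + 1/(-5 + T))))*(2*T) = (T + (-4 + 1/(-5 + T)))*(2*T) = (-4 + T + 1/(-5 + T))*(2*T) = 2*T*(-4 + T + 1/(-5 + T)))
123*h(-6) + f(-9) = 123*(-6) + 2*(-9)*(21 + (-9)² - 9*(-9))/(-5 - 9) = -738 + 2*(-9)*(21 + 81 + 81)/(-14) = -738 + 2*(-9)*(-1/14)*183 = -738 + 1647/7 = -3519/7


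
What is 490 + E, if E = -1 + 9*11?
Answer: 588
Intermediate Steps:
E = 98 (E = -1 + 99 = 98)
490 + E = 490 + 98 = 588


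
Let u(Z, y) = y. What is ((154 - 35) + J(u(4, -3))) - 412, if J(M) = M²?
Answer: -284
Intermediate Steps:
((154 - 35) + J(u(4, -3))) - 412 = ((154 - 35) + (-3)²) - 412 = (119 + 9) - 412 = 128 - 412 = -284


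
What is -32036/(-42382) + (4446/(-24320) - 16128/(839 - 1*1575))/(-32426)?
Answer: 7638784768981/10114691467520 ≈ 0.75522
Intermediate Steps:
-32036/(-42382) + (4446/(-24320) - 16128/(839 - 1*1575))/(-32426) = -32036*(-1/42382) + (4446*(-1/24320) - 16128/(839 - 1575))*(-1/32426) = 16018/21191 + (-117/640 - 16128/(-736))*(-1/32426) = 16018/21191 + (-117/640 - 16128*(-1/736))*(-1/32426) = 16018/21191 + (-117/640 + 504/23)*(-1/32426) = 16018/21191 + (319869/14720)*(-1/32426) = 16018/21191 - 319869/477310720 = 7638784768981/10114691467520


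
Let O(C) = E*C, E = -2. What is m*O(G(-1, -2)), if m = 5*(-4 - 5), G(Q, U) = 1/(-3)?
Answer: -30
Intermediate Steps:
G(Q, U) = -1/3
m = -45 (m = 5*(-9) = -45)
O(C) = -2*C
m*O(G(-1, -2)) = -(-90)*(-1)/3 = -45*2/3 = -30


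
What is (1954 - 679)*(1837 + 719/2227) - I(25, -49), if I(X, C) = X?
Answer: 306875575/131 ≈ 2.3426e+6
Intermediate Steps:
(1954 - 679)*(1837 + 719/2227) - I(25, -49) = (1954 - 679)*(1837 + 719/2227) - 1*25 = 1275*(1837 + 719*(1/2227)) - 25 = 1275*(1837 + 719/2227) - 25 = 1275*(4091718/2227) - 25 = 306878850/131 - 25 = 306875575/131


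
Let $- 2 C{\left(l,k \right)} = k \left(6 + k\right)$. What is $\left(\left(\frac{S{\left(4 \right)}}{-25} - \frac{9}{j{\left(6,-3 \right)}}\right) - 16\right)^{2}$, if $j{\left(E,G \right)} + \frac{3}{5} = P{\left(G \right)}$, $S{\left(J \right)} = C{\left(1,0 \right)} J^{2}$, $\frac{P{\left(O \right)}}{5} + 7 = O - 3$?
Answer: $\frac{27071209}{107584} \approx 251.63$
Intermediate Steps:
$C{\left(l,k \right)} = - \frac{k \left(6 + k\right)}{2}$
$P{\left(O \right)} = -50 + 5 O$ ($P{\left(O \right)} = -35 + 5 \left(O - 3\right) = -35 + 5 \left(-3 + O\right) = -35 + \left(-15 + 5 O\right) = -50 + 5 O$)
$S{\left(J \right)} = 0$ ($S{\left(J \right)} = \left(- \frac{1}{2}\right) 0 \left(6 + 0\right) J^{2} = \left(- \frac{1}{2}\right) 0 \cdot 6 J^{2} = 0 J^{2} = 0$)
$j{\left(E,G \right)} = - \frac{253}{5} + 5 G$ ($j{\left(E,G \right)} = - \frac{3}{5} + \left(-50 + 5 G\right) = - \frac{253}{5} + 5 G$)
$\left(\left(\frac{S{\left(4 \right)}}{-25} - \frac{9}{j{\left(6,-3 \right)}}\right) - 16\right)^{2} = \left(\left(\frac{0}{-25} - \frac{9}{- \frac{253}{5} + 5 \left(-3\right)}\right) - 16\right)^{2} = \left(\left(0 \left(- \frac{1}{25}\right) - \frac{9}{- \frac{253}{5} - 15}\right) - 16\right)^{2} = \left(\left(0 - \frac{9}{- \frac{328}{5}}\right) - 16\right)^{2} = \left(\left(0 - - \frac{45}{328}\right) - 16\right)^{2} = \left(\left(0 + \frac{45}{328}\right) - 16\right)^{2} = \left(\frac{45}{328} - 16\right)^{2} = \left(- \frac{5203}{328}\right)^{2} = \frac{27071209}{107584}$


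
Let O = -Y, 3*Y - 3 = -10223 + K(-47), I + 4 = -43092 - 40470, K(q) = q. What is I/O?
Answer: -250698/10267 ≈ -24.418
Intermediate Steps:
I = -83566 (I = -4 + (-43092 - 40470) = -4 - 83562 = -83566)
Y = -10267/3 (Y = 1 + (-10223 - 47)/3 = 1 + (⅓)*(-10270) = 1 - 10270/3 = -10267/3 ≈ -3422.3)
O = 10267/3 (O = -1*(-10267/3) = 10267/3 ≈ 3422.3)
I/O = -83566/10267/3 = -83566*3/10267 = -250698/10267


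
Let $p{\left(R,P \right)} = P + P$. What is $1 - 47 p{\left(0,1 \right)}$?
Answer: $-93$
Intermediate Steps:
$p{\left(R,P \right)} = 2 P$
$1 - 47 p{\left(0,1 \right)} = 1 - 47 \cdot 2 \cdot 1 = 1 - 94 = -93$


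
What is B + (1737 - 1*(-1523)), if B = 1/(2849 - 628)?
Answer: 7240461/2221 ≈ 3260.0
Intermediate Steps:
B = 1/2221 ≈ 0.00045025
B + (1737 - 1*(-1523)) = 1/2221 + (1737 - 1*(-1523)) = 1/2221 + (1737 + 1523) = 1/2221 + 3260 = 7240461/2221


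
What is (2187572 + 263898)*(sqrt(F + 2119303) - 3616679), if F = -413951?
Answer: -8866180068130 + 4902940*sqrt(426338) ≈ -8.8630e+12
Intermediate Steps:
(2187572 + 263898)*(sqrt(F + 2119303) - 3616679) = (2187572 + 263898)*(sqrt(-413951 + 2119303) - 3616679) = 2451470*(sqrt(1705352) - 3616679) = 2451470*(2*sqrt(426338) - 3616679) = 2451470*(-3616679 + 2*sqrt(426338)) = -8866180068130 + 4902940*sqrt(426338)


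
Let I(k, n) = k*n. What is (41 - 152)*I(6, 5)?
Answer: -3330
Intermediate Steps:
(41 - 152)*I(6, 5) = (41 - 152)*(6*5) = -111*30 = -3330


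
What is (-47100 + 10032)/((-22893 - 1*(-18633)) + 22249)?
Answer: -37068/17989 ≈ -2.0606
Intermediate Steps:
(-47100 + 10032)/((-22893 - 1*(-18633)) + 22249) = -37068/((-22893 + 18633) + 22249) = -37068/(-4260 + 22249) = -37068/17989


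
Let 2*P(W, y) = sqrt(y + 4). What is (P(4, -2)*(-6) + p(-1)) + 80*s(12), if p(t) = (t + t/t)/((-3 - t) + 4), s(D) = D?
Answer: 960 - 3*sqrt(2) ≈ 955.76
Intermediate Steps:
p(t) = (1 + t)/(1 - t) (p(t) = (t + 1)/(1 - t) = (1 + t)/(1 - t))
P(W, y) = sqrt(4 + y)/2 (P(W, y) = sqrt(y + 4)/2 = sqrt(4 + y)/2)
(P(4, -2)*(-6) + p(-1)) + 80*s(12) = ((sqrt(4 - 2)/2)*(-6) + (-1 - 1*(-1))/(-1 - 1)) + 80*12 = ((sqrt(2)/2)*(-6) + (-1 + 1)/(-2)) + 960 = (-3*sqrt(2) - 1/2*0) + 960 = (-3*sqrt(2) + 0) + 960 = -3*sqrt(2) + 960 = 960 - 3*sqrt(2)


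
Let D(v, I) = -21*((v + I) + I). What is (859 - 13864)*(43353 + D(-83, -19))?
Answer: -596851470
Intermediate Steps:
D(v, I) = -42*I - 21*v (D(v, I) = -21*((I + v) + I) = -21*(v + 2*I) = -42*I - 21*v)
(859 - 13864)*(43353 + D(-83, -19)) = (859 - 13864)*(43353 + (-42*(-19) - 21*(-83))) = -13005*(43353 + (798 + 1743)) = -13005*(43353 + 2541) = -13005*45894 = -596851470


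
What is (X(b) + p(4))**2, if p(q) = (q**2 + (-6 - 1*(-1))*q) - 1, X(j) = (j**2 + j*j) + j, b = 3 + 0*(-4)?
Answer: 256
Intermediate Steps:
b = 3 (b = 3 + 0 = 3)
X(j) = j + 2*j**2 (X(j) = (j**2 + j**2) + j = 2*j**2 + j = j + 2*j**2)
p(q) = -1 + q**2 - 5*q (p(q) = (q**2 + (-6 + 1)*q) - 1 = (q**2 - 5*q) - 1 = -1 + q**2 - 5*q)
(X(b) + p(4))**2 = (3*(1 + 2*3) + (-1 + 4**2 - 5*4))**2 = (3*(1 + 6) + (-1 + 16 - 20))**2 = (3*7 - 5)**2 = (21 - 5)**2 = 16**2 = 256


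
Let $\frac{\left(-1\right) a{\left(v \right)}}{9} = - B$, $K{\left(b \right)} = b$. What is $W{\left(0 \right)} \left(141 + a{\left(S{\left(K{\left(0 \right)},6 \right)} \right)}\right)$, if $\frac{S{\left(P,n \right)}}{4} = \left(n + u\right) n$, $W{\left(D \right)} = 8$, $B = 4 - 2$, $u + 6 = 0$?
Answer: $1272$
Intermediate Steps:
$u = -6$ ($u = -6 + 0 = -6$)
$B = 2$ ($B = 4 - 2 = 2$)
$S{\left(P,n \right)} = 4 n \left(-6 + n\right)$ ($S{\left(P,n \right)} = 4 \left(n - 6\right) n = 4 \left(-6 + n\right) n = 4 n \left(-6 + n\right)$)
$a{\left(v \right)} = 18$ ($a{\left(v \right)} = - 9 \left(\left(-1\right) 2\right) = \left(-9\right) \left(-2\right) = 18$)
$W{\left(0 \right)} \left(141 + a{\left(S{\left(K{\left(0 \right)},6 \right)} \right)}\right) = 8 \left(141 + 18\right) = 8 \cdot 159 = 1272$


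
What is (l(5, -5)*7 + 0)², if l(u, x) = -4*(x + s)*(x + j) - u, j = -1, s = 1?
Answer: 499849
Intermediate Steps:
l(u, x) = -u - 4*(1 + x)*(-1 + x) (l(u, x) = -4*(x + 1)*(x - 1) - u = -4*(1 + x)*(-1 + x) - u = -u - 4*(1 + x)*(-1 + x))
(l(5, -5)*7 + 0)² = ((4 - 1*5 - 4*(-5)²)*7 + 0)² = ((4 - 5 - 4*25)*7 + 0)² = ((4 - 5 - 100)*7 + 0)² = (-101*7 + 0)² = (-707 + 0)² = (-707)² = 499849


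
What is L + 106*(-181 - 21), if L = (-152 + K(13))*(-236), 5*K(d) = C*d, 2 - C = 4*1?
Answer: 78436/5 ≈ 15687.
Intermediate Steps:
C = -2 (C = 2 - 4 = -2)
K(d) = -2*d/5 (K(d) = (-2*d)/5 = -2*d/5)
L = 185496/5 (L = (-152 - ⅖*13)*(-236) = (-152 - 26/5)*(-236) = -786/5*(-236) = 185496/5 ≈ 37099.)
L + 106*(-181 - 21) = 185496/5 + 106*(-181 - 21) = 185496/5 + 106*(-202) = 185496/5 - 21412 = 78436/5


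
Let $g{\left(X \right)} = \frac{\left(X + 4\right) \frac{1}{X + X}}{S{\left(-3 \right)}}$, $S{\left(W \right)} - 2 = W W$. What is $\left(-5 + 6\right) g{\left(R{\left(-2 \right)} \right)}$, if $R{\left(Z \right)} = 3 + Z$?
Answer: $\frac{5}{22} \approx 0.22727$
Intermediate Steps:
$S{\left(W \right)} = 2 + W^{2}$ ($S{\left(W \right)} = 2 + W W = 2 + W^{2}$)
$g{\left(X \right)} = \frac{4 + X}{22 X}$ ($g{\left(X \right)} = \frac{\left(X + 4\right) \frac{1}{X + X}}{2 + \left(-3\right)^{2}} = \frac{\left(4 + X\right) \frac{1}{2 X}}{2 + 9} = \frac{\left(4 + X\right) \frac{1}{2 X}}{11} = \frac{4 + X}{2 X} \frac{1}{11} = \frac{4 + X}{22 X}$)
$\left(-5 + 6\right) g{\left(R{\left(-2 \right)} \right)} = \left(-5 + 6\right) \frac{4 + \left(3 - 2\right)}{22 \left(3 - 2\right)} = 1 \frac{4 + 1}{22 \cdot 1} = 1 \cdot \frac{1}{22} \cdot 1 \cdot 5 = 1 \cdot \frac{5}{22} = \frac{5}{22}$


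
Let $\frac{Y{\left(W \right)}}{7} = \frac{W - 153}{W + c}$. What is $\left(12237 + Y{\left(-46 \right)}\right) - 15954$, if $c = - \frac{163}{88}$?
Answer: $- \frac{15529703}{4211} \approx -3687.9$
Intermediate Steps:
$c = - \frac{163}{88}$ ($c = \left(-163\right) \frac{1}{88} = - \frac{163}{88} \approx -1.8523$)
$Y{\left(W \right)} = \frac{7 \left(-153 + W\right)}{- \frac{163}{88} + W}$ ($Y{\left(W \right)} = 7 \frac{W - 153}{W - \frac{163}{88}} = 7 \frac{-153 + W}{- \frac{163}{88} + W} = \frac{7 \left(-153 + W\right)}{- \frac{163}{88} + W}$)
$\left(12237 + Y{\left(-46 \right)}\right) - 15954 = \left(12237 + \frac{616 \left(-153 - 46\right)}{-163 + 88 \left(-46\right)}\right) - 15954 = \left(12237 + 616 \frac{1}{-163 - 4048} \left(-199\right)\right) - 15954 = \left(12237 + 616 \frac{1}{-4211} \left(-199\right)\right) - 15954 = \left(12237 + 616 \left(- \frac{1}{4211}\right) \left(-199\right)\right) - 15954 = \left(12237 + \frac{122584}{4211}\right) - 15954 = \frac{51652591}{4211} - 15954 = - \frac{15529703}{4211}$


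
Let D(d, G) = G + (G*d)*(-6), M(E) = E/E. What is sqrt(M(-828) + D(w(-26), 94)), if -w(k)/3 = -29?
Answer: I*sqrt(48973) ≈ 221.3*I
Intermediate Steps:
M(E) = 1
w(k) = 87 (w(k) = -3*(-29) = 87)
D(d, G) = G - 6*G*d
sqrt(M(-828) + D(w(-26), 94)) = sqrt(1 + 94*(1 - 6*87)) = sqrt(1 + 94*(1 - 522)) = sqrt(1 + 94*(-521)) = sqrt(1 - 48974) = sqrt(-48973) = I*sqrt(48973)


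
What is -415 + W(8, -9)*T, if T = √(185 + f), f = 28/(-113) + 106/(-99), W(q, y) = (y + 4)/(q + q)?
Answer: -415 - 5*√2554172335/59664 ≈ -419.24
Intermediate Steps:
W(q, y) = (4 + y)/(2*q) (W(q, y) = (4 + y)/((2*q)) = (4 + y)*(1/(2*q)) = (4 + y)/(2*q))
f = -14750/11187 (f = 28*(-1/113) + 106*(-1/99) = -28/113 - 106/99 = -14750/11187 ≈ -1.3185)
T = √2554172335/3729 (T = √(185 - 14750/11187) = √(2054845/11187) = √2554172335/3729 ≈ 13.553)
-415 + W(8, -9)*T = -415 + ((½)*(4 - 9)/8)*(√2554172335/3729) = -415 + ((½)*(⅛)*(-5))*(√2554172335/3729) = -415 - 5*√2554172335/59664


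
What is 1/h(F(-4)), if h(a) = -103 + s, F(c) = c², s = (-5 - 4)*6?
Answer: -1/157 ≈ -0.0063694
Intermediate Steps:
s = -54 (s = -9*6 = -54)
h(a) = -157 (h(a) = -103 - 54 = -157)
1/h(F(-4)) = 1/(-157) = -1/157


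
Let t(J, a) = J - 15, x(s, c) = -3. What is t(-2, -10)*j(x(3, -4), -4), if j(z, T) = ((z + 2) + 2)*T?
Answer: 68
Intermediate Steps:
t(J, a) = -15 + J
j(z, T) = T*(4 + z) (j(z, T) = ((2 + z) + 2)*T = (4 + z)*T = T*(4 + z))
t(-2, -10)*j(x(3, -4), -4) = (-15 - 2)*(-4*(4 - 3)) = -(-68) = -17*(-4) = 68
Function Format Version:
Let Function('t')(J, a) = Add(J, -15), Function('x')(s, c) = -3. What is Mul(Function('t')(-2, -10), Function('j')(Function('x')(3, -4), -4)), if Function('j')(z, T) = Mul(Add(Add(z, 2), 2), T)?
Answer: 68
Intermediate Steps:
Function('t')(J, a) = Add(-15, J)
Function('j')(z, T) = Mul(T, Add(4, z)) (Function('j')(z, T) = Mul(Add(Add(2, z), 2), T) = Mul(Add(4, z), T) = Mul(T, Add(4, z)))
Mul(Function('t')(-2, -10), Function('j')(Function('x')(3, -4), -4)) = Mul(Add(-15, -2), Mul(-4, Add(4, -3))) = Mul(-17, Mul(-4, 1)) = Mul(-17, -4) = 68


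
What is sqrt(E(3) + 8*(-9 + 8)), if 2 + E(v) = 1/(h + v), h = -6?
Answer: I*sqrt(93)/3 ≈ 3.2146*I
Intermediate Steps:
E(v) = -2 + 1/(-6 + v)
sqrt(E(3) + 8*(-9 + 8)) = sqrt((13 - 2*3)/(-6 + 3) + 8*(-9 + 8)) = sqrt((13 - 6)/(-3) + 8*(-1)) = sqrt(-1/3*7 - 8) = sqrt(-7/3 - 8) = sqrt(-31/3) = I*sqrt(93)/3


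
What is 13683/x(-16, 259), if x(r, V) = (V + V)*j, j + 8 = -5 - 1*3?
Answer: -13683/8288 ≈ -1.6509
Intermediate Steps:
j = -16 (j = -8 + (-5 - 1*3) = -8 + (-5 - 3) = -8 - 8 = -16)
x(r, V) = -32*V (x(r, V) = (V + V)*(-16) = (2*V)*(-16) = -32*V)
13683/x(-16, 259) = 13683/((-32*259)) = 13683/(-8288) = 13683*(-1/8288) = -13683/8288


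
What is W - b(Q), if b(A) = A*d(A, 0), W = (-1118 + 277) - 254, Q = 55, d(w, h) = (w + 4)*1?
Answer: -4340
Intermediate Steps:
d(w, h) = 4 + w (d(w, h) = (4 + w)*1 = 4 + w)
W = -1095 (W = -841 - 254 = -1095)
b(A) = A*(4 + A)
W - b(Q) = -1095 - 55*(4 + 55) = -1095 - 55*59 = -1095 - 1*3245 = -1095 - 3245 = -4340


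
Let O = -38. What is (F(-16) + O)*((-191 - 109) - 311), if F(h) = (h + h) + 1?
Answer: 42159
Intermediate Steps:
F(h) = 1 + 2*h (F(h) = 2*h + 1 = 1 + 2*h)
(F(-16) + O)*((-191 - 109) - 311) = ((1 + 2*(-16)) - 38)*((-191 - 109) - 311) = ((1 - 32) - 38)*(-300 - 311) = (-31 - 38)*(-611) = -69*(-611) = 42159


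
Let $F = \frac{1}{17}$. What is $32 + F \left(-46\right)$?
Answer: $\frac{498}{17} \approx 29.294$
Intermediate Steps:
$F = \frac{1}{17} \approx 0.058824$
$32 + F \left(-46\right) = 32 + \frac{1}{17} \left(-46\right) = 32 - \frac{46}{17} = \frac{498}{17}$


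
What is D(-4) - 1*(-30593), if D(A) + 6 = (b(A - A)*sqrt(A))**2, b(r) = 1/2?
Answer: 30586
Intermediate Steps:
b(r) = 1/2
D(A) = -6 + A/4 (D(A) = -6 + (sqrt(A)/2)**2 = -6 + A/4)
D(-4) - 1*(-30593) = (-6 + (1/4)*(-4)) - 1*(-30593) = (-6 - 1) + 30593 = -7 + 30593 = 30586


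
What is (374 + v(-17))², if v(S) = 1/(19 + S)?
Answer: 561001/4 ≈ 1.4025e+5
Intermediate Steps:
(374 + v(-17))² = (374 + 1/(19 - 17))² = (374 + 1/2)² = (374 + ½)² = (749/2)² = 561001/4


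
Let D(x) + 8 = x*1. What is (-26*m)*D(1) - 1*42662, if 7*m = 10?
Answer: -42402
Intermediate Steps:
D(x) = -8 + x (D(x) = -8 + x*1 = -8 + x)
m = 10/7 (m = (1/7)*10 = 10/7 ≈ 1.4286)
(-26*m)*D(1) - 1*42662 = (-26*10/7)*(-8 + 1) - 1*42662 = -260/7*(-7) - 42662 = 260 - 42662 = -42402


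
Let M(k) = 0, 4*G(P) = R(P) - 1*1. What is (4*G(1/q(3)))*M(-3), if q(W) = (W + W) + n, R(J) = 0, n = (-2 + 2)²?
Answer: 0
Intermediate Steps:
n = 0 (n = 0² = 0)
q(W) = 2*W (q(W) = (W + W) + 0 = 2*W + 0 = 2*W)
G(P) = -¼ (G(P) = (0 - 1*1)/4 = (0 - 1)/4 = (¼)*(-1) = -¼)
(4*G(1/q(3)))*M(-3) = (4*(-¼))*0 = -1*0 = 0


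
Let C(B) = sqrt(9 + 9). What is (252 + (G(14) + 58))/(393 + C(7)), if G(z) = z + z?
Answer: 44278/51477 - 338*sqrt(2)/51477 ≈ 0.85087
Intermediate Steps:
C(B) = 3*sqrt(2) (C(B) = sqrt(18) = 3*sqrt(2))
G(z) = 2*z
(252 + (G(14) + 58))/(393 + C(7)) = (252 + (2*14 + 58))/(393 + 3*sqrt(2)) = (252 + (28 + 58))/(393 + 3*sqrt(2)) = (252 + 86)/(393 + 3*sqrt(2)) = 338/(393 + 3*sqrt(2))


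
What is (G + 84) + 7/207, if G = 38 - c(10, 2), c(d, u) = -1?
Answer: 25468/207 ≈ 123.03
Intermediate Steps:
G = 39 (G = 38 - 1*(-1) = 38 + 1 = 39)
(G + 84) + 7/207 = (39 + 84) + 7/207 = 123 + 7*(1/207) = 123 + 7/207 = 25468/207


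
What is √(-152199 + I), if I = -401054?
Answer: I*√553253 ≈ 743.81*I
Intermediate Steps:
√(-152199 + I) = √(-152199 - 401054) = √(-553253) = I*√553253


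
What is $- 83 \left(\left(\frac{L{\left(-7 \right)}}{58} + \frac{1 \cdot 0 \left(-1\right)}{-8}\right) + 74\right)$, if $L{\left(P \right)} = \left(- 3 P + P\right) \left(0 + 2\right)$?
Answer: $- \frac{179280}{29} \approx -6182.1$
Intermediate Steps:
$L{\left(P \right)} = - 4 P$ ($L{\left(P \right)} = - 2 P 2 = - 4 P$)
$- 83 \left(\left(\frac{L{\left(-7 \right)}}{58} + \frac{1 \cdot 0 \left(-1\right)}{-8}\right) + 74\right) = - 83 \left(\left(\frac{\left(-4\right) \left(-7\right)}{58} + \frac{1 \cdot 0 \left(-1\right)}{-8}\right) + 74\right) = - 83 \left(\left(28 \cdot \frac{1}{58} + 0 \left(-1\right) \left(- \frac{1}{8}\right)\right) + 74\right) = - 83 \left(\left(\frac{14}{29} + 0 \left(- \frac{1}{8}\right)\right) + 74\right) = - 83 \left(\left(\frac{14}{29} + 0\right) + 74\right) = - 83 \left(\frac{14}{29} + 74\right) = \left(-83\right) \frac{2160}{29} = - \frac{179280}{29}$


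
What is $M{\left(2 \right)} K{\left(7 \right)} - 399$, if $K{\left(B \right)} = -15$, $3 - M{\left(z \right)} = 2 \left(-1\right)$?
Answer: $-474$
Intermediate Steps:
$M{\left(z \right)} = 5$ ($M{\left(z \right)} = 3 - 2 \left(-1\right) = 3 - -2 = 3 + 2 = 5$)
$M{\left(2 \right)} K{\left(7 \right)} - 399 = 5 \left(-15\right) - 399 = -75 - 399 = -474$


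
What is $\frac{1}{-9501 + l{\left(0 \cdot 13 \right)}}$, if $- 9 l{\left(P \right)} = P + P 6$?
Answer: $- \frac{1}{9501} \approx -0.00010525$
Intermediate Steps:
$l{\left(P \right)} = - \frac{7 P}{9}$ ($l{\left(P \right)} = - \frac{P + P 6}{9} = - \frac{P + 6 P}{9} = - \frac{7 P}{9}$)
$\frac{1}{-9501 + l{\left(0 \cdot 13 \right)}} = \frac{1}{-9501 - \frac{7 \cdot 0 \cdot 13}{9}} = \frac{1}{-9501 - 0} = \frac{1}{-9501 + 0} = \frac{1}{-9501} = - \frac{1}{9501}$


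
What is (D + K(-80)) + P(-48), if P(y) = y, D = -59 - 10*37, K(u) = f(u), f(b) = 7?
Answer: -470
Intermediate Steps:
K(u) = 7
D = -429 (D = -59 - 370 = -429)
(D + K(-80)) + P(-48) = (-429 + 7) - 48 = -422 - 48 = -470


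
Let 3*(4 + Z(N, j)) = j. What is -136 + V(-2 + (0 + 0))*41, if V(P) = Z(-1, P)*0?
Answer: -136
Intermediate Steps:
Z(N, j) = -4 + j/3
V(P) = 0 (V(P) = (-4 + P/3)*0 = 0)
-136 + V(-2 + (0 + 0))*41 = -136 + 0*41 = -136 + 0 = -136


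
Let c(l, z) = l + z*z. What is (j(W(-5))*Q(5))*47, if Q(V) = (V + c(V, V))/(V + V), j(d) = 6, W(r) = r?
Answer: 987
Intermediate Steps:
c(l, z) = l + z²
Q(V) = (V² + 2*V)/(2*V) (Q(V) = (V + (V + V²))/(V + V) = (V² + 2*V)/((2*V)) = (V² + 2*V)*(1/(2*V)) = (V² + 2*V)/(2*V))
(j(W(-5))*Q(5))*47 = (6*(1 + (½)*5))*47 = (6*(1 + 5/2))*47 = (6*(7/2))*47 = 21*47 = 987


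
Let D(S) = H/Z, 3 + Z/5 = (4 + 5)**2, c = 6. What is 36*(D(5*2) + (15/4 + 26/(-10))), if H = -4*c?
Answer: 2547/65 ≈ 39.185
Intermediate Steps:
Z = 390 (Z = -15 + 5*(4 + 5)**2 = -15 + 5*9**2 = -15 + 5*81 = -15 + 405 = 390)
H = -24 (H = -4*6 = -24)
D(S) = -4/65 (D(S) = -24/390 = -24*1/390 = -4/65)
36*(D(5*2) + (15/4 + 26/(-10))) = 36*(-4/65 + (15/4 + 26/(-10))) = 36*(-4/65 + (15*(1/4) + 26*(-1/10))) = 36*(-4/65 + (15/4 - 13/5)) = 36*(-4/65 + 23/20) = 36*(283/260) = 2547/65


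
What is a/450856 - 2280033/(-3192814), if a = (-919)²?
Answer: 1862246371451/719749674392 ≈ 2.5874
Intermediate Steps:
a = 844561
a/450856 - 2280033/(-3192814) = 844561/450856 - 2280033/(-3192814) = 844561*(1/450856) - 2280033*(-1/3192814) = 844561/450856 + 2280033/3192814 = 1862246371451/719749674392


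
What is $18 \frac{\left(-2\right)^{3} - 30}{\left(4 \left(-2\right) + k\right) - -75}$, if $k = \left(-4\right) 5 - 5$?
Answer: $- \frac{114}{7} \approx -16.286$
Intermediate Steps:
$k = -25$ ($k = -20 - 5 = -25$)
$18 \frac{\left(-2\right)^{3} - 30}{\left(4 \left(-2\right) + k\right) - -75} = 18 \frac{\left(-2\right)^{3} - 30}{\left(4 \left(-2\right) - 25\right) - -75} = 18 \frac{-8 - 30}{\left(-8 - 25\right) + 75} = 18 \left(- \frac{38}{-33 + 75}\right) = 18 \left(- \frac{38}{42}\right) = 18 \left(\left(-38\right) \frac{1}{42}\right) = 18 \left(- \frac{19}{21}\right) = - \frac{114}{7}$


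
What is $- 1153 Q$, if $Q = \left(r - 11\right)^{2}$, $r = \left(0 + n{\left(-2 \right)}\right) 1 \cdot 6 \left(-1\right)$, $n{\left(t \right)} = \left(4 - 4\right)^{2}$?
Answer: $-139513$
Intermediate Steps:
$n{\left(t \right)} = 0$ ($n{\left(t \right)} = 0^{2} = 0$)
$r = 0$ ($r = \left(0 + 0\right) 1 \cdot 6 \left(-1\right) = 0 \cdot 6 \left(-1\right) = 0 \left(-6\right) = 0$)
$Q = 121$ ($Q = \left(0 - 11\right)^{2} = \left(-11\right)^{2} = 121$)
$- 1153 Q = \left(-1153\right) 121 = -139513$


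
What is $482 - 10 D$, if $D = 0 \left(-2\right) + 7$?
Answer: $412$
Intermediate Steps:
$D = 7$ ($D = 0 + 7 = 7$)
$482 - 10 D = 482 - 70 = 412$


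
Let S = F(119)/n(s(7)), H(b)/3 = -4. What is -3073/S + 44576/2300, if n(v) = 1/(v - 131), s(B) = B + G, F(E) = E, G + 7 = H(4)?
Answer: 27343489/1397825 ≈ 19.561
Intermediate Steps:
H(b) = -12 (H(b) = 3*(-4) = -12)
G = -19 (G = -7 - 12 = -19)
s(B) = -19 + B (s(B) = B - 19 = -19 + B)
n(v) = 1/(-131 + v)
S = -17017 (S = 119/(1/(-131 + (-19 + 7))) = 119/(1/(-131 - 12)) = 119/(1/(-143)) = 119/(-1/143) = 119*(-143) = -17017)
-3073/S + 44576/2300 = -3073/(-17017) + 44576/2300 = -3073*(-1/17017) + 44576*(1/2300) = 439/2431 + 11144/575 = 27343489/1397825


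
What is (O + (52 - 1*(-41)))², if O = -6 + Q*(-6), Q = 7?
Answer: 2025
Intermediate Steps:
O = -48 (O = -6 + 7*(-6) = -6 - 42 = -48)
(O + (52 - 1*(-41)))² = (-48 + (52 - 1*(-41)))² = (-48 + (52 + 41))² = (-48 + 93)² = 45² = 2025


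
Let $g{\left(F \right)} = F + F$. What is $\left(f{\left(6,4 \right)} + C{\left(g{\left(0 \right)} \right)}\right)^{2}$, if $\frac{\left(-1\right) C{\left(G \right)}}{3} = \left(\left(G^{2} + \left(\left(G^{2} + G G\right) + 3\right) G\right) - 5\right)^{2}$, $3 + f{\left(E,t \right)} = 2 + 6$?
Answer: $4900$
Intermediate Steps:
$f{\left(E,t \right)} = 5$ ($f{\left(E,t \right)} = -3 + \left(2 + 6\right) = -3 + 8 = 5$)
$g{\left(F \right)} = 2 F$
$C{\left(G \right)} = - 3 \left(-5 + G^{2} + G \left(3 + 2 G^{2}\right)\right)^{2}$ ($C{\left(G \right)} = - 3 \left(\left(G^{2} + \left(\left(G^{2} + G G\right) + 3\right) G\right) - 5\right)^{2} = - 3 \left(\left(G^{2} + \left(\left(G^{2} + G^{2}\right) + 3\right) G\right) - 5\right)^{2} = - 3 \left(\left(G^{2} + \left(2 G^{2} + 3\right) G\right) - 5\right)^{2} = - 3 \left(\left(G^{2} + \left(3 + 2 G^{2}\right) G\right) - 5\right)^{2} = - 3 \left(\left(G^{2} + G \left(3 + 2 G^{2}\right)\right) - 5\right)^{2} = - 3 \left(-5 + G^{2} + G \left(3 + 2 G^{2}\right)\right)^{2}$)
$\left(f{\left(6,4 \right)} + C{\left(g{\left(0 \right)} \right)}\right)^{2} = \left(5 - 3 \left(-5 + \left(2 \cdot 0\right)^{2} + 2 \left(2 \cdot 0\right)^{3} + 3 \cdot 2 \cdot 0\right)^{2}\right)^{2} = \left(5 - 3 \left(-5 + 0^{2} + 2 \cdot 0^{3} + 3 \cdot 0\right)^{2}\right)^{2} = \left(5 - 3 \left(-5 + 0 + 2 \cdot 0 + 0\right)^{2}\right)^{2} = \left(5 - 3 \left(-5 + 0 + 0 + 0\right)^{2}\right)^{2} = \left(5 - 3 \left(-5\right)^{2}\right)^{2} = \left(5 - 75\right)^{2} = \left(-70\right)^{2} = 4900$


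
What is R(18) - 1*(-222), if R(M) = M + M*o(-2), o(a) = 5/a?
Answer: 195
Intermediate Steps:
R(M) = -3*M/2 (R(M) = M + M*(5/(-2)) = M + M*(5*(-1/2)) = M + M*(-5/2) = M - 5*M/2 = -3*M/2)
R(18) - 1*(-222) = -3/2*18 - 1*(-222) = -27 + 222 = 195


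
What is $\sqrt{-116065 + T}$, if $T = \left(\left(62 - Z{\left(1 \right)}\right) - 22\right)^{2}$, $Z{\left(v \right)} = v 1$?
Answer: $4 i \sqrt{7159} \approx 338.44 i$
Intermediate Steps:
$Z{\left(v \right)} = v$
$T = 1521$ ($T = \left(\left(62 - 1\right) - 22\right)^{2} = \left(61 - 22\right)^{2} = 39^{2} = 1521$)
$\sqrt{-116065 + T} = \sqrt{-116065 + 1521} = \sqrt{-114544} = 4 i \sqrt{7159}$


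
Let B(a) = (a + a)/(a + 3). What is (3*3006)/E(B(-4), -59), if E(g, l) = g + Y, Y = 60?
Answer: 4509/34 ≈ 132.62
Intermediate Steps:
B(a) = 2*a/(3 + a) (B(a) = (2*a)/(3 + a) = 2*a/(3 + a))
E(g, l) = 60 + g (E(g, l) = g + 60 = 60 + g)
(3*3006)/E(B(-4), -59) = (3*3006)/(60 + 2*(-4)/(3 - 4)) = 9018/(60 + 2*(-4)/(-1)) = 9018/(60 + 2*(-4)*(-1)) = 9018/(60 + 8) = 9018/68 = 9018*(1/68) = 4509/34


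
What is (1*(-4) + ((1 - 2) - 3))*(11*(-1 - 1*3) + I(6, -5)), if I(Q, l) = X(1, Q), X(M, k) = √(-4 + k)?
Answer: 352 - 8*√2 ≈ 340.69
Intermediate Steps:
I(Q, l) = √(-4 + Q)
(1*(-4) + ((1 - 2) - 3))*(11*(-1 - 1*3) + I(6, -5)) = (1*(-4) + ((1 - 2) - 3))*(11*(-1 - 1*3) + √(-4 + 6)) = (-4 + (-1 - 3))*(11*(-1 - 3) + √2) = (-4 - 4)*(11*(-4) + √2) = -8*(-44 + √2) = 352 - 8*√2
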